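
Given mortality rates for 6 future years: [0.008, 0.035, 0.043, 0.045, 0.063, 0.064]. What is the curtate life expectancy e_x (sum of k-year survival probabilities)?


e_x = sum_{k=1}^{n} k_p_x
k_p_x values:
  1_p_x = 0.992
  2_p_x = 0.95728
  3_p_x = 0.916117
  4_p_x = 0.874892
  5_p_x = 0.819774
  6_p_x = 0.767308
e_x = 5.3274


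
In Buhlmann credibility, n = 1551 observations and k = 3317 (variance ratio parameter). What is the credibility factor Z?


Z = n / (n + k)
= 1551 / (1551 + 3317)
= 1551 / 4868
= 0.3186


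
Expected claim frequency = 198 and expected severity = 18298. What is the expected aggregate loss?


E[S] = E[N] * E[X]
= 198 * 18298
= 3.6230e+06


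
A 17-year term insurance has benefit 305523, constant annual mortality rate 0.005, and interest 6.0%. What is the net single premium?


NSP = benefit * sum_{k=0}^{n-1} k_p_x * q * v^(k+1)
With constant q=0.005, v=0.943396
Sum = 0.05069
NSP = 305523 * 0.05069
= 15486.9594


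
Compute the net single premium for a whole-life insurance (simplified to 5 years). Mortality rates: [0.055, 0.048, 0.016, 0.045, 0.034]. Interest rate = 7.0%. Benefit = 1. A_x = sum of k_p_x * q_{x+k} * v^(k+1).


v = 0.934579
Year 0: k_p_x=1.0, q=0.055, term=0.051402
Year 1: k_p_x=0.945, q=0.048, term=0.039619
Year 2: k_p_x=0.89964, q=0.016, term=0.01175
Year 3: k_p_x=0.885246, q=0.045, term=0.030391
Year 4: k_p_x=0.84541, q=0.034, term=0.020494
A_x = 0.1537


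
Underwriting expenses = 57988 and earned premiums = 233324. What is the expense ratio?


Expense ratio = expenses / premiums
= 57988 / 233324
= 0.2485


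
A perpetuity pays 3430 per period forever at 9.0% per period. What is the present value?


PV = PMT / i
= 3430 / 0.09
= 38111.1111


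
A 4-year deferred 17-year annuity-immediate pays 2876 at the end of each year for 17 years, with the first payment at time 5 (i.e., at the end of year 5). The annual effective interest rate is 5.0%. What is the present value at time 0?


PV at time 4 of the 17-year annuity-immediate:
a_n = 2876 * (1-(1+0.05)^(-17))/0.05 = 32424.2145
Discount back 4 years to time 0:
PV = 32424.2145 * (1+0.05)^(-4)
= 32424.2145 * 0.822702
= 26675.4815


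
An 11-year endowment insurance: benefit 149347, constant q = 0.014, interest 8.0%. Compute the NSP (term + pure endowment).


Term component = 14073.9343
Pure endowment = 11_p_x * v^11 * benefit = 0.85634 * 0.428883 * 149347 = 54850.5842
NSP = 68924.5184


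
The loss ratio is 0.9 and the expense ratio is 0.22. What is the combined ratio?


Combined ratio = loss ratio + expense ratio
= 0.9 + 0.22
= 1.12


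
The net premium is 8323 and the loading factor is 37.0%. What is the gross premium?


Gross = net * (1 + loading)
= 8323 * (1 + 0.37)
= 8323 * 1.37
= 11402.51


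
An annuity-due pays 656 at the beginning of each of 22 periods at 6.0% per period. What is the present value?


PV_due = PMT * (1-(1+i)^(-n))/i * (1+i)
PV_immediate = 7899.2776
PV_due = 7899.2776 * 1.06
= 8373.2343


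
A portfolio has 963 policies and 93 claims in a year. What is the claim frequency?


frequency = claims / policies
= 93 / 963
= 0.0966


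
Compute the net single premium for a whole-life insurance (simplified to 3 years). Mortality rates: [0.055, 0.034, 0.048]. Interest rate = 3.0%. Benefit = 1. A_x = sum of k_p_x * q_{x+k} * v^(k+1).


v = 0.970874
Year 0: k_p_x=1.0, q=0.055, term=0.053398
Year 1: k_p_x=0.945, q=0.034, term=0.030286
Year 2: k_p_x=0.91287, q=0.048, term=0.040099
A_x = 0.1238


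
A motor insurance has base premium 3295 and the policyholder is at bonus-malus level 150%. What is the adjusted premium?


adjusted = base * BM_level / 100
= 3295 * 150 / 100
= 3295 * 1.5
= 4942.5


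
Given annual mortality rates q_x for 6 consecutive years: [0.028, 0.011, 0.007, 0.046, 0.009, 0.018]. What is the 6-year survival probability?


p_k = 1 - q_k for each year
Survival = product of (1 - q_k)
= 0.972 * 0.989 * 0.993 * 0.954 * 0.991 * 0.982
= 0.8862


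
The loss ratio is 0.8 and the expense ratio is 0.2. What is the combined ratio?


Combined ratio = loss ratio + expense ratio
= 0.8 + 0.2
= 1.0


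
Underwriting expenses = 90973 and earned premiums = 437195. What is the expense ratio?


Expense ratio = expenses / premiums
= 90973 / 437195
= 0.2081


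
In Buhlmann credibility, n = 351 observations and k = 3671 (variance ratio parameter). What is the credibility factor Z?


Z = n / (n + k)
= 351 / (351 + 3671)
= 351 / 4022
= 0.0873


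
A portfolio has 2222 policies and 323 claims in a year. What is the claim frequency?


frequency = claims / policies
= 323 / 2222
= 0.1454


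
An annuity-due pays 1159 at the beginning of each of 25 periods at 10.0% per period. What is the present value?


PV_due = PMT * (1-(1+i)^(-n))/i * (1+i)
PV_immediate = 10520.2894
PV_due = 10520.2894 * 1.1
= 11572.3183


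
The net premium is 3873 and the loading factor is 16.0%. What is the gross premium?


Gross = net * (1 + loading)
= 3873 * (1 + 0.16)
= 3873 * 1.16
= 4492.68


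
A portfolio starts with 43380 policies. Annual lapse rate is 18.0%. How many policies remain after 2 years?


remaining = initial * (1 - lapse)^years
= 43380 * (1 - 0.18)^2
= 43380 * 0.6724
= 29168.712


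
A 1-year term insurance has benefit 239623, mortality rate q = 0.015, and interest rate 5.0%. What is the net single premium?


NSP = benefit * q * v
v = 1/(1+i) = 0.952381
NSP = 239623 * 0.015 * 0.952381
= 3423.1857


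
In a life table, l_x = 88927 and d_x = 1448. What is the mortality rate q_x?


q_x = d_x / l_x
= 1448 / 88927
= 0.0163


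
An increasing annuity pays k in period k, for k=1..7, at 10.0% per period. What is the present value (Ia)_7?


(Ia)_n = sum_{k=1}^{n} k * v^k, v = 1/(1+i)
v = 0.909091
Sum computed term by term:
(Ia)_7 = 17.6315


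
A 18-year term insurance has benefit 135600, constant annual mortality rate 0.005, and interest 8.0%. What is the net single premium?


NSP = benefit * sum_{k=0}^{n-1} k_p_x * q * v^(k+1)
With constant q=0.005, v=0.925926
Sum = 0.045373
NSP = 135600 * 0.045373
= 6152.5807


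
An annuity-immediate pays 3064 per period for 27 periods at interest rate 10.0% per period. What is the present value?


PV = PMT * (1 - (1+i)^(-n)) / i
= 3064 * (1 - (1+0.1)^(-27)) / 0.1
= 3064 * (1 - 0.076278) / 0.1
= 3064 * 9.237223
= 28302.8517


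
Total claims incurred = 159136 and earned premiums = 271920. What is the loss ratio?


Loss ratio = claims / premiums
= 159136 / 271920
= 0.5852


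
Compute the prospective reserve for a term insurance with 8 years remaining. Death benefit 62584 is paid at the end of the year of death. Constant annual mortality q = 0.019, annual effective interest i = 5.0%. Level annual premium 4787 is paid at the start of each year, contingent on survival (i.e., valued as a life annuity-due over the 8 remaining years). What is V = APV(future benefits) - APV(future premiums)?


v = 1/(1+i) = 0.952381
APV(future benefits) per unit = sum_{k=0}^{7} k_p_x * q * v^(k+1) = 0.115501
APV(future benefits) = 62584 * 0.115501 = 7228.5426
Life annuity-due factor ä_{x:8} = sum_{k=0}^{7} k_p_x * v^k = 6.382975
APV(future premiums) = 4787 * 6.382975 = 30555.2999
V = 7228.5426 - 30555.2999
= -23326.7574


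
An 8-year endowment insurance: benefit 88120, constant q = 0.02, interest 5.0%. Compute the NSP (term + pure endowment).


Term component = 10679.3912
Pure endowment = 8_p_x * v^8 * benefit = 0.850763 * 0.676839 * 88120 = 50742.1309
NSP = 61421.5221


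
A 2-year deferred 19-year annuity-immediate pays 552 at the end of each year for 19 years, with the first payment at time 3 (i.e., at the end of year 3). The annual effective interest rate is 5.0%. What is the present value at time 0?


PV at time 2 of the 19-year annuity-immediate:
a_n = 552 * (1-(1+0.05)^(-19))/0.05 = 6671.0971
Discount back 2 years to time 0:
PV = 6671.0971 * (1+0.05)^(-2)
= 6671.0971 * 0.907029
= 6050.8817


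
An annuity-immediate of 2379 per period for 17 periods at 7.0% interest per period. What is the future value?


FV = PMT * ((1+i)^n - 1) / i
= 2379 * ((1.07)^17 - 1) / 0.07
= 2379 * (3.158815 - 1) / 0.07
= 73368.877


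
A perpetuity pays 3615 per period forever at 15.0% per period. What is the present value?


PV = PMT / i
= 3615 / 0.15
= 24100.0


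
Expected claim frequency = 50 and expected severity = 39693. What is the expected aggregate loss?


E[S] = E[N] * E[X]
= 50 * 39693
= 1.9846e+06


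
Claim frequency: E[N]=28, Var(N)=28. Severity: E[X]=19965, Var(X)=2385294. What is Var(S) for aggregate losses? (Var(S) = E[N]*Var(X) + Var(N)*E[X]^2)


Var(S) = E[N]*Var(X) + Var(N)*E[X]^2
= 28*2385294 + 28*19965^2
= 66788232 + 11160834300
= 1.1228e+10


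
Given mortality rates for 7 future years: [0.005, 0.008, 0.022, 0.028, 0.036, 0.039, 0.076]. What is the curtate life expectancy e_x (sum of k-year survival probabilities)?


e_x = sum_{k=1}^{n} k_p_x
k_p_x values:
  1_p_x = 0.995
  2_p_x = 0.98704
  3_p_x = 0.965325
  4_p_x = 0.938296
  5_p_x = 0.904517
  6_p_x = 0.869241
  7_p_x = 0.803179
e_x = 6.4626


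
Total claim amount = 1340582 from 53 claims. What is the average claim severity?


severity = total / number
= 1340582 / 53
= 25294.0


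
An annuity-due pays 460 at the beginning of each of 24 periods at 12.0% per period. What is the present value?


PV_due = PMT * (1-(1+i)^(-n))/i * (1+i)
PV_immediate = 3580.7853
PV_due = 3580.7853 * 1.12
= 4010.4795


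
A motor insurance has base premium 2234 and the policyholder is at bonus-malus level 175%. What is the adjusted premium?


adjusted = base * BM_level / 100
= 2234 * 175 / 100
= 2234 * 1.75
= 3909.5


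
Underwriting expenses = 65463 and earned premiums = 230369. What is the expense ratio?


Expense ratio = expenses / premiums
= 65463 / 230369
= 0.2842


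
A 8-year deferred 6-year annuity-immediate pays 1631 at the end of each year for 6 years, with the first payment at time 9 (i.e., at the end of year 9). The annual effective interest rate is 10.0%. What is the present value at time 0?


PV at time 8 of the 6-year annuity-immediate:
a_n = 1631 * (1-(1+0.1)^(-6))/0.1 = 7103.4302
Discount back 8 years to time 0:
PV = 7103.4302 * (1+0.1)^(-8)
= 7103.4302 * 0.466507
= 3313.8026


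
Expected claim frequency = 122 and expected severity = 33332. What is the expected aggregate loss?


E[S] = E[N] * E[X]
= 122 * 33332
= 4.0665e+06


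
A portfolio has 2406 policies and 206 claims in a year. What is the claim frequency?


frequency = claims / policies
= 206 / 2406
= 0.0856


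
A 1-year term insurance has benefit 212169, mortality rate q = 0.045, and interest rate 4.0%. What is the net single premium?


NSP = benefit * q * v
v = 1/(1+i) = 0.961538
NSP = 212169 * 0.045 * 0.961538
= 9180.3894


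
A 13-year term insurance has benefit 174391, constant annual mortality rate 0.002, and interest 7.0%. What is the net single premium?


NSP = benefit * sum_{k=0}^{n-1} k_p_x * q * v^(k+1)
With constant q=0.002, v=0.934579
Sum = 0.016547
NSP = 174391 * 0.016547
= 2885.6678


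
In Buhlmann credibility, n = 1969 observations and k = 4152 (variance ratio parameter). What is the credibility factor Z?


Z = n / (n + k)
= 1969 / (1969 + 4152)
= 1969 / 6121
= 0.3217


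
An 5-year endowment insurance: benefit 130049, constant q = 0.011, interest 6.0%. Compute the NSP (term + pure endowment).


Term component = 5902.4187
Pure endowment = 5_p_x * v^5 * benefit = 0.946197 * 0.747258 * 130049 = 91951.57
NSP = 97853.9887


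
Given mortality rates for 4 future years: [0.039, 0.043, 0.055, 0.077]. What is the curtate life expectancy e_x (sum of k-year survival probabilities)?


e_x = sum_{k=1}^{n} k_p_x
k_p_x values:
  1_p_x = 0.961
  2_p_x = 0.919677
  3_p_x = 0.869095
  4_p_x = 0.802174
e_x = 3.5519


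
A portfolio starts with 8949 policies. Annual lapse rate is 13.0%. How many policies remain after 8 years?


remaining = initial * (1 - lapse)^years
= 8949 * (1 - 0.13)^8
= 8949 * 0.328212
= 2937.1662


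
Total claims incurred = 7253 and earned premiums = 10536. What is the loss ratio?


Loss ratio = claims / premiums
= 7253 / 10536
= 0.6884


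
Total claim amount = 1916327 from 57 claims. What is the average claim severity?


severity = total / number
= 1916327 / 57
= 33619.7719


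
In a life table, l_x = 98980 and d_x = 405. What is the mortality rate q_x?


q_x = d_x / l_x
= 405 / 98980
= 0.0041


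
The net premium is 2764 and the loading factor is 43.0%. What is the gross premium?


Gross = net * (1 + loading)
= 2764 * (1 + 0.43)
= 2764 * 1.43
= 3952.52


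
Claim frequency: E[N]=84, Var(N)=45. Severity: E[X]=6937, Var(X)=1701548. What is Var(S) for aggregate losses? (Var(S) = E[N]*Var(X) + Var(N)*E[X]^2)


Var(S) = E[N]*Var(X) + Var(N)*E[X]^2
= 84*1701548 + 45*6937^2
= 142930032 + 2165488605
= 2.3084e+09


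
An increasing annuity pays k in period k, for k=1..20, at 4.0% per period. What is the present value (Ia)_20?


(Ia)_n = sum_{k=1}^{n} k * v^k, v = 1/(1+i)
v = 0.961538
Sum computed term by term:
(Ia)_20 = 125.155


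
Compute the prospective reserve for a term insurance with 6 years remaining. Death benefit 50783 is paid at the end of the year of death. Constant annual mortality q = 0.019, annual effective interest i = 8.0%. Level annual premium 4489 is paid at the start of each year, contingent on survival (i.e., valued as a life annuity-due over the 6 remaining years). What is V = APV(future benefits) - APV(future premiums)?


v = 1/(1+i) = 0.925926
APV(future benefits) per unit = sum_{k=0}^{5} k_p_x * q * v^(k+1) = 0.084126
APV(future benefits) = 50783 * 0.084126 = 4272.1885
Life annuity-due factor ä_{x:6} = sum_{k=0}^{5} k_p_x * v^k = 4.781919
APV(future premiums) = 4489 * 4.781919 = 21466.034
V = 4272.1885 - 21466.034
= -17193.8455


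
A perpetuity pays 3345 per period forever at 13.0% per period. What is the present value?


PV = PMT / i
= 3345 / 0.13
= 25730.7692


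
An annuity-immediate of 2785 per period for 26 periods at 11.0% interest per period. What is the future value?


FV = PMT * ((1+i)^n - 1) / i
= 2785 * ((1.11)^26 - 1) / 0.11
= 2785 * (15.079865 - 1) / 0.11
= 356476.5775


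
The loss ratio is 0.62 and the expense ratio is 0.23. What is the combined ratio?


Combined ratio = loss ratio + expense ratio
= 0.62 + 0.23
= 0.85


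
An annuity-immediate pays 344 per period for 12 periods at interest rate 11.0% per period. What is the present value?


PV = PMT * (1 - (1+i)^(-n)) / i
= 344 * (1 - (1+0.11)^(-12)) / 0.11
= 344 * (1 - 0.285841) / 0.11
= 344 * 6.492356
= 2233.3705


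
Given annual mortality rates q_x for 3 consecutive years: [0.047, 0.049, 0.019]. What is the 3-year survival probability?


p_k = 1 - q_k for each year
Survival = product of (1 - q_k)
= 0.953 * 0.951 * 0.981
= 0.8891


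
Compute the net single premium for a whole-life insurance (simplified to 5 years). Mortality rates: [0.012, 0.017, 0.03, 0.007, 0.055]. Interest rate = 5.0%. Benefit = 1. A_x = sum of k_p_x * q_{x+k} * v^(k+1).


v = 0.952381
Year 0: k_p_x=1.0, q=0.012, term=0.011429
Year 1: k_p_x=0.988, q=0.017, term=0.015234
Year 2: k_p_x=0.971204, q=0.03, term=0.025169
Year 3: k_p_x=0.942068, q=0.007, term=0.005425
Year 4: k_p_x=0.935473, q=0.055, term=0.040313
A_x = 0.0976


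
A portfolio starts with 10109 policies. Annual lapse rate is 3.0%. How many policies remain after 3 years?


remaining = initial * (1 - lapse)^years
= 10109 * (1 - 0.03)^3
= 10109 * 0.912673
= 9226.2114


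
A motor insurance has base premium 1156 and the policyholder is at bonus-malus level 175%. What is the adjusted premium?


adjusted = base * BM_level / 100
= 1156 * 175 / 100
= 1156 * 1.75
= 2023.0


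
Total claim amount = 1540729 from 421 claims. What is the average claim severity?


severity = total / number
= 1540729 / 421
= 3659.6888


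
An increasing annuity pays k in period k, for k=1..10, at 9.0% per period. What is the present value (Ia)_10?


(Ia)_n = sum_{k=1}^{n} k * v^k, v = 1/(1+i)
v = 0.917431
Sum computed term by term:
(Ia)_10 = 30.7904


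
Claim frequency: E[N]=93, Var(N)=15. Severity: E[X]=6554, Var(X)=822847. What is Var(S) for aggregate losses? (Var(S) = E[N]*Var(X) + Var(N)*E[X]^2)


Var(S) = E[N]*Var(X) + Var(N)*E[X]^2
= 93*822847 + 15*6554^2
= 76524771 + 644323740
= 7.2085e+08


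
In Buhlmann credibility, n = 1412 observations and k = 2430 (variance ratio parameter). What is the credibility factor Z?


Z = n / (n + k)
= 1412 / (1412 + 2430)
= 1412 / 3842
= 0.3675


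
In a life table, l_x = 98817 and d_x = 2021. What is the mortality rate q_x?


q_x = d_x / l_x
= 2021 / 98817
= 0.0205


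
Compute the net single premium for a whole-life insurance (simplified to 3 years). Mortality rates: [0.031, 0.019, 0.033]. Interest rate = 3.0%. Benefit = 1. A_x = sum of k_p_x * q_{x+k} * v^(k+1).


v = 0.970874
Year 0: k_p_x=1.0, q=0.031, term=0.030097
Year 1: k_p_x=0.969, q=0.019, term=0.017354
Year 2: k_p_x=0.950589, q=0.033, term=0.028707
A_x = 0.0762


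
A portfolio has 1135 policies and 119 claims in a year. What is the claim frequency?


frequency = claims / policies
= 119 / 1135
= 0.1048


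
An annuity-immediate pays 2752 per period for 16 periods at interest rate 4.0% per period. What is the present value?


PV = PMT * (1 - (1+i)^(-n)) / i
= 2752 * (1 - (1+0.04)^(-16)) / 0.04
= 2752 * (1 - 0.533908) / 0.04
= 2752 * 11.652296
= 32067.1175


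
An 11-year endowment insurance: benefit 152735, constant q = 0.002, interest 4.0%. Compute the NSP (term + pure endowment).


Term component = 2651.5363
Pure endowment = 11_p_x * v^11 * benefit = 0.978219 * 0.649581 * 152735 = 97052.7378
NSP = 99704.2741


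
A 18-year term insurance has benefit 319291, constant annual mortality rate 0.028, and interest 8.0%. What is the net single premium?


NSP = benefit * sum_{k=0}^{n-1} k_p_x * q * v^(k+1)
With constant q=0.028, v=0.925926
Sum = 0.220346
NSP = 319291 * 0.220346
= 70354.4421


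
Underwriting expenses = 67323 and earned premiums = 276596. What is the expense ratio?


Expense ratio = expenses / premiums
= 67323 / 276596
= 0.2434


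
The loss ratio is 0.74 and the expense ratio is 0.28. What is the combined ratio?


Combined ratio = loss ratio + expense ratio
= 0.74 + 0.28
= 1.02


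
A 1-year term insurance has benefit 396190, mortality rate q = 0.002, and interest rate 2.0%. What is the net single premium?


NSP = benefit * q * v
v = 1/(1+i) = 0.980392
NSP = 396190 * 0.002 * 0.980392
= 776.8431


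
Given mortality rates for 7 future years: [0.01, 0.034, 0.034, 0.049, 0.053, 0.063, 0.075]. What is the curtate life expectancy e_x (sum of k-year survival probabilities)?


e_x = sum_{k=1}^{n} k_p_x
k_p_x values:
  1_p_x = 0.99
  2_p_x = 0.95634
  3_p_x = 0.923824
  4_p_x = 0.878557
  5_p_x = 0.831994
  6_p_x = 0.779578
  7_p_x = 0.72111
e_x = 6.0814


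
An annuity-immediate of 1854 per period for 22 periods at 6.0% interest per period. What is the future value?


FV = PMT * ((1+i)^n - 1) / i
= 1854 * ((1.06)^22 - 1) / 0.06
= 1854 * (3.603537 - 1) / 0.06
= 80449.3062


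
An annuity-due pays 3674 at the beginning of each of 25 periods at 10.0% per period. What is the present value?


PV_due = PMT * (1-(1+i)^(-n))/i * (1+i)
PV_immediate = 33349.045
PV_due = 33349.045 * 1.1
= 36683.9495


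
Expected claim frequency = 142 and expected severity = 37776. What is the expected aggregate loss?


E[S] = E[N] * E[X]
= 142 * 37776
= 5.3642e+06


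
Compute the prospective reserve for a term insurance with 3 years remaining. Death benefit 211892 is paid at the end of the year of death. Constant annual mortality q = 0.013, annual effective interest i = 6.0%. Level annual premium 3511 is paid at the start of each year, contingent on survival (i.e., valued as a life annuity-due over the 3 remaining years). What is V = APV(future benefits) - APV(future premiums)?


v = 1/(1+i) = 0.943396
APV(future benefits) per unit = sum_{k=0}^{2} k_p_x * q * v^(k+1) = 0.034317
APV(future benefits) = 211892 * 0.034317 = 7271.4552
Life annuity-due factor ä_{x:3} = sum_{k=0}^{2} k_p_x * v^k = 2.798139
APV(future premiums) = 3511 * 2.798139 = 9824.2661
V = 7271.4552 - 9824.2661
= -2552.8109


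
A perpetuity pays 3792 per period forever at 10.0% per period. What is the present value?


PV = PMT / i
= 3792 / 0.1
= 37920.0


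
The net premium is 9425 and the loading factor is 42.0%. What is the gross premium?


Gross = net * (1 + loading)
= 9425 * (1 + 0.42)
= 9425 * 1.42
= 13383.5


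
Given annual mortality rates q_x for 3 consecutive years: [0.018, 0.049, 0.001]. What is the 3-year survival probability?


p_k = 1 - q_k for each year
Survival = product of (1 - q_k)
= 0.982 * 0.951 * 0.999
= 0.9329


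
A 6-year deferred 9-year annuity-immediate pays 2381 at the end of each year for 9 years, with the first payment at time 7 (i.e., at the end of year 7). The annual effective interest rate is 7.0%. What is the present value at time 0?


PV at time 6 of the 9-year annuity-immediate:
a_n = 2381 * (1-(1+0.07)^(-9))/0.07 = 15512.768
Discount back 6 years to time 0:
PV = 15512.768 * (1+0.07)^(-6)
= 15512.768 * 0.666342
= 10336.8123


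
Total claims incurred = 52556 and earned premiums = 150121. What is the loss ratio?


Loss ratio = claims / premiums
= 52556 / 150121
= 0.3501


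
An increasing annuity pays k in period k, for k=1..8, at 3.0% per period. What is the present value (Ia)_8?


(Ia)_n = sum_{k=1}^{n} k * v^k, v = 1/(1+i)
v = 0.970874
Sum computed term by term:
(Ia)_8 = 30.5003


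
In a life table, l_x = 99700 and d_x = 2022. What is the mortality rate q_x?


q_x = d_x / l_x
= 2022 / 99700
= 0.0203


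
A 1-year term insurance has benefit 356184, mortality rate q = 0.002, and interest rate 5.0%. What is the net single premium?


NSP = benefit * q * v
v = 1/(1+i) = 0.952381
NSP = 356184 * 0.002 * 0.952381
= 678.4457


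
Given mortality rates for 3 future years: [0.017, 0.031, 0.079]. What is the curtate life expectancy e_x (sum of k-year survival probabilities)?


e_x = sum_{k=1}^{n} k_p_x
k_p_x values:
  1_p_x = 0.983
  2_p_x = 0.952527
  3_p_x = 0.877277
e_x = 2.8128


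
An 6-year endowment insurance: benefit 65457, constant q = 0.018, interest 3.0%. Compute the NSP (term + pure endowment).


Term component = 6111.8079
Pure endowment = 6_p_x * v^6 * benefit = 0.896745 * 0.837484 * 65457 = 49158.8456
NSP = 55270.6535


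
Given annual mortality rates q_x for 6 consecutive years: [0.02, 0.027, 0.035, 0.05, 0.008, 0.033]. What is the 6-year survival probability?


p_k = 1 - q_k for each year
Survival = product of (1 - q_k)
= 0.98 * 0.973 * 0.965 * 0.95 * 0.992 * 0.967
= 0.8385


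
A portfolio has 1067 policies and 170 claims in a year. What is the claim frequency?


frequency = claims / policies
= 170 / 1067
= 0.1593


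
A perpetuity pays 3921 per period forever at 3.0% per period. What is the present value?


PV = PMT / i
= 3921 / 0.03
= 130700.0


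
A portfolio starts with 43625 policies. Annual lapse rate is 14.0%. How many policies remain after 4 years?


remaining = initial * (1 - lapse)^years
= 43625 * (1 - 0.14)^4
= 43625 * 0.547008
= 23863.231


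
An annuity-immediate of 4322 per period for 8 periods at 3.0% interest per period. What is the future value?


FV = PMT * ((1+i)^n - 1) / i
= 4322 * ((1.03)^8 - 1) / 0.03
= 4322 * (1.26677 - 1) / 0.03
= 38432.6764


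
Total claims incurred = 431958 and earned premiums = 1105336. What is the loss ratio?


Loss ratio = claims / premiums
= 431958 / 1105336
= 0.3908


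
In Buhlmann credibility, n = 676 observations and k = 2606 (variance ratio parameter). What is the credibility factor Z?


Z = n / (n + k)
= 676 / (676 + 2606)
= 676 / 3282
= 0.206


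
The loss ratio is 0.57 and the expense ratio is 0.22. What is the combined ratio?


Combined ratio = loss ratio + expense ratio
= 0.57 + 0.22
= 0.79


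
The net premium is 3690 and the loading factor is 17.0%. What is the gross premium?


Gross = net * (1 + loading)
= 3690 * (1 + 0.17)
= 3690 * 1.17
= 4317.3


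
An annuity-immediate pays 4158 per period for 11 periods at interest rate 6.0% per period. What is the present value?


PV = PMT * (1 - (1+i)^(-n)) / i
= 4158 * (1 - (1+0.06)^(-11)) / 0.06
= 4158 * (1 - 0.526788) / 0.06
= 4158 * 7.886875
= 32793.6245


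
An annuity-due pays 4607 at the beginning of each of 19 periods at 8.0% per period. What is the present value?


PV_due = PMT * (1-(1+i)^(-n))/i * (1+i)
PV_immediate = 44243.7815
PV_due = 44243.7815 * 1.08
= 47783.284


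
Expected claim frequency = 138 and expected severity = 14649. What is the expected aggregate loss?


E[S] = E[N] * E[X]
= 138 * 14649
= 2.0216e+06


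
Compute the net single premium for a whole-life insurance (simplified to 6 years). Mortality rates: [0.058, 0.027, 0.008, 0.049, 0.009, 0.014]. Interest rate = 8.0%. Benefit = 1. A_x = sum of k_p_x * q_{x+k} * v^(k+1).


v = 0.925926
Year 0: k_p_x=1.0, q=0.058, term=0.053704
Year 1: k_p_x=0.942, q=0.027, term=0.021806
Year 2: k_p_x=0.916566, q=0.008, term=0.005821
Year 3: k_p_x=0.909233, q=0.049, term=0.032747
Year 4: k_p_x=0.864681, q=0.009, term=0.005296
Year 5: k_p_x=0.856899, q=0.014, term=0.00756
A_x = 0.1269


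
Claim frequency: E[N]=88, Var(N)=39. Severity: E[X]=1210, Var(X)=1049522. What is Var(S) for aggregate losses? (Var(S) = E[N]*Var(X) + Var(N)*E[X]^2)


Var(S) = E[N]*Var(X) + Var(N)*E[X]^2
= 88*1049522 + 39*1210^2
= 92357936 + 57099900
= 1.4946e+08


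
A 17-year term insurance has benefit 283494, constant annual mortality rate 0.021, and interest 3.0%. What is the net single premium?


NSP = benefit * sum_{k=0}^{n-1} k_p_x * q * v^(k+1)
With constant q=0.021, v=0.970874
Sum = 0.238096
NSP = 283494 * 0.238096
= 67498.7317


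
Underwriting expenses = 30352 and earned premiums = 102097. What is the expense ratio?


Expense ratio = expenses / premiums
= 30352 / 102097
= 0.2973


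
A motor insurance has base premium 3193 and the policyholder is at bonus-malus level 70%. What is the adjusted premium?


adjusted = base * BM_level / 100
= 3193 * 70 / 100
= 3193 * 0.7
= 2235.1


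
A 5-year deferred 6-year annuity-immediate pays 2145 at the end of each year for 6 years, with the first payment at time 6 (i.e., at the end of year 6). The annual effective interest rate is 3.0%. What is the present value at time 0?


PV at time 5 of the 6-year annuity-immediate:
a_n = 2145 * (1-(1+0.03)^(-6))/0.03 = 11619.8756
Discount back 5 years to time 0:
PV = 11619.8756 * (1+0.03)^(-5)
= 11619.8756 * 0.862609
= 10023.4068


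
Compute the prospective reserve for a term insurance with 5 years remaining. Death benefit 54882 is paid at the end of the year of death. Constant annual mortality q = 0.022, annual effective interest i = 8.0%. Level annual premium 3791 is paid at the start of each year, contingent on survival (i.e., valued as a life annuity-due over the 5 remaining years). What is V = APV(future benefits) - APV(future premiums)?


v = 1/(1+i) = 0.925926
APV(future benefits) per unit = sum_{k=0}^{4} k_p_x * q * v^(k+1) = 0.084346
APV(future benefits) = 54882 * 0.084346 = 4629.0757
Life annuity-due factor ä_{x:5} = sum_{k=0}^{4} k_p_x * v^k = 4.140621
APV(future premiums) = 3791 * 4.140621 = 15697.0925
V = 4629.0757 - 15697.0925
= -11068.0167


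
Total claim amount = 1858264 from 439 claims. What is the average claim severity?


severity = total / number
= 1858264 / 439
= 4232.9476


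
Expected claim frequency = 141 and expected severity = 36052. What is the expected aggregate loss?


E[S] = E[N] * E[X]
= 141 * 36052
= 5.0833e+06


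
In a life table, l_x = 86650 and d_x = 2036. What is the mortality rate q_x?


q_x = d_x / l_x
= 2036 / 86650
= 0.0235


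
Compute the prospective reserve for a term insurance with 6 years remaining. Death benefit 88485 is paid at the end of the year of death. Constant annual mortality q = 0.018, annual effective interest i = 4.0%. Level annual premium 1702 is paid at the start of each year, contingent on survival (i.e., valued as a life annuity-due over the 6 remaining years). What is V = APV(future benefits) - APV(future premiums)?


v = 1/(1+i) = 0.961538
APV(future benefits) per unit = sum_{k=0}^{5} k_p_x * q * v^(k+1) = 0.0904
APV(future benefits) = 88485 * 0.0904 = 7999.0597
Life annuity-due factor ä_{x:6} = sum_{k=0}^{5} k_p_x * v^k = 5.223121
APV(future premiums) = 1702 * 5.223121 = 8889.7526
V = 7999.0597 - 8889.7526
= -890.6929


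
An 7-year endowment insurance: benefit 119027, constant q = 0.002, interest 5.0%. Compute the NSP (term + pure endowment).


Term component = 1369.766
Pure endowment = 7_p_x * v^7 * benefit = 0.986084 * 0.710681 * 119027 = 83413.0849
NSP = 84782.8509


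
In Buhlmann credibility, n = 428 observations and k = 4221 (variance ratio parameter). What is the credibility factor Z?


Z = n / (n + k)
= 428 / (428 + 4221)
= 428 / 4649
= 0.0921


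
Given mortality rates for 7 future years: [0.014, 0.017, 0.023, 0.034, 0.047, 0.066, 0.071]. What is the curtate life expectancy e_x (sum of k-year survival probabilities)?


e_x = sum_{k=1}^{n} k_p_x
k_p_x values:
  1_p_x = 0.986
  2_p_x = 0.969238
  3_p_x = 0.946946
  4_p_x = 0.914749
  5_p_x = 0.871756
  6_p_x = 0.81422
  7_p_x = 0.756411
e_x = 6.2593


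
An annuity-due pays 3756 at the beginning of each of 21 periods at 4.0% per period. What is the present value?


PV_due = PMT * (1-(1+i)^(-n))/i * (1+i)
PV_immediate = 52693.5248
PV_due = 52693.5248 * 1.04
= 54801.2658


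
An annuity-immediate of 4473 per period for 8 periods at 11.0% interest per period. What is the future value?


FV = PMT * ((1+i)^n - 1) / i
= 4473 * ((1.11)^8 - 1) / 0.11
= 4473 * (2.304538 - 1) / 0.11
= 53047.2495


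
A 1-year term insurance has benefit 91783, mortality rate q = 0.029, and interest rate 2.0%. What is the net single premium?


NSP = benefit * q * v
v = 1/(1+i) = 0.980392
NSP = 91783 * 0.029 * 0.980392
= 2609.5167


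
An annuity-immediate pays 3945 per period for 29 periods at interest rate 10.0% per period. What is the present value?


PV = PMT * (1 - (1+i)^(-n)) / i
= 3945 * (1 - (1+0.1)^(-29)) / 0.1
= 3945 * (1 - 0.063039) / 0.1
= 3945 * 9.369606
= 36963.0953


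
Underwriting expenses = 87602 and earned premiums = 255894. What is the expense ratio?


Expense ratio = expenses / premiums
= 87602 / 255894
= 0.3423


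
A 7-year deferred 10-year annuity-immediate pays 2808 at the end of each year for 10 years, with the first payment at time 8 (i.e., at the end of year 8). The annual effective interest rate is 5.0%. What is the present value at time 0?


PV at time 7 of the 10-year annuity-immediate:
a_n = 2808 * (1-(1+0.05)^(-10))/0.05 = 21682.6317
Discount back 7 years to time 0:
PV = 21682.6317 * (1+0.05)^(-7)
= 21682.6317 * 0.710681
= 15409.4415


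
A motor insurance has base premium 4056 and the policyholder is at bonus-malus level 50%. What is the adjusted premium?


adjusted = base * BM_level / 100
= 4056 * 50 / 100
= 4056 * 0.5
= 2028.0


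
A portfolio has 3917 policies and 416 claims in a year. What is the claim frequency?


frequency = claims / policies
= 416 / 3917
= 0.1062


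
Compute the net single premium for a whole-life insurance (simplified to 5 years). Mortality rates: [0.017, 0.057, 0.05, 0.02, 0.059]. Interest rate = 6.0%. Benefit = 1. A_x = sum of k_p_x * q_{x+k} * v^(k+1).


v = 0.943396
Year 0: k_p_x=1.0, q=0.017, term=0.016038
Year 1: k_p_x=0.983, q=0.057, term=0.049867
Year 2: k_p_x=0.926969, q=0.05, term=0.038915
Year 3: k_p_x=0.880621, q=0.02, term=0.013951
Year 4: k_p_x=0.863008, q=0.059, term=0.038049
A_x = 0.1568


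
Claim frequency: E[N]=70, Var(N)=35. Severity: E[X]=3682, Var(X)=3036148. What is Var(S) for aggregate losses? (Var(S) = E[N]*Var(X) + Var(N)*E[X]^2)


Var(S) = E[N]*Var(X) + Var(N)*E[X]^2
= 70*3036148 + 35*3682^2
= 212530360 + 474499340
= 6.8703e+08


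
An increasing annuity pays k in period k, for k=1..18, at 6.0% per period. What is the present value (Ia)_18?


(Ia)_n = sum_{k=1}^{n} k * v^k, v = 1/(1+i)
v = 0.943396
Sum computed term by term:
(Ia)_18 = 86.1845


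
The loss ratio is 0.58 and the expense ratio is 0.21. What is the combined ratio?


Combined ratio = loss ratio + expense ratio
= 0.58 + 0.21
= 0.79


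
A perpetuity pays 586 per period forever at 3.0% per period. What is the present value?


PV = PMT / i
= 586 / 0.03
= 19533.3333


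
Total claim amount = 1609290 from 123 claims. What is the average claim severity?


severity = total / number
= 1609290 / 123
= 13083.6585


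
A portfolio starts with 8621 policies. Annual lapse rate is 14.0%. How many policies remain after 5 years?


remaining = initial * (1 - lapse)^years
= 8621 * (1 - 0.14)^5
= 8621 * 0.470427
= 4055.5513


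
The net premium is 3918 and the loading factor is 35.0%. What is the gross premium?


Gross = net * (1 + loading)
= 3918 * (1 + 0.35)
= 3918 * 1.35
= 5289.3


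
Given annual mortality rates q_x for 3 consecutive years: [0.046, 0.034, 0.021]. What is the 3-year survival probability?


p_k = 1 - q_k for each year
Survival = product of (1 - q_k)
= 0.954 * 0.966 * 0.979
= 0.9022


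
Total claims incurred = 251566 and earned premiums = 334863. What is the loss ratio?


Loss ratio = claims / premiums
= 251566 / 334863
= 0.7513


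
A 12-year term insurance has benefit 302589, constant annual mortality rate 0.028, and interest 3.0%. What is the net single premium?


NSP = benefit * sum_{k=0}^{n-1} k_p_x * q * v^(k+1)
With constant q=0.028, v=0.970874
Sum = 0.241946
NSP = 302589 * 0.241946
= 73210.3196


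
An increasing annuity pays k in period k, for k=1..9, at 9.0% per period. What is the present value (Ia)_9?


(Ia)_n = sum_{k=1}^{n} k * v^k, v = 1/(1+i)
v = 0.917431
Sum computed term by term:
(Ia)_9 = 26.5663


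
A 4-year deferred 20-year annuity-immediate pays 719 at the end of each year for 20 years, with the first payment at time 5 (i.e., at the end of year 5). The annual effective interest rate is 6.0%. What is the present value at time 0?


PV at time 4 of the 20-year annuity-immediate:
a_n = 719 * (1-(1+0.06)^(-20))/0.06 = 8246.8734
Discount back 4 years to time 0:
PV = 8246.8734 * (1+0.06)^(-4)
= 8246.8734 * 0.792094
= 6532.2961


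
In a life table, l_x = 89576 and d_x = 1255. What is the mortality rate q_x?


q_x = d_x / l_x
= 1255 / 89576
= 0.014


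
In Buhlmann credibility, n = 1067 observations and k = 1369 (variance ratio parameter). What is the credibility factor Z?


Z = n / (n + k)
= 1067 / (1067 + 1369)
= 1067 / 2436
= 0.438


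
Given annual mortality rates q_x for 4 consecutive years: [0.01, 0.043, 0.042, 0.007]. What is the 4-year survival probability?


p_k = 1 - q_k for each year
Survival = product of (1 - q_k)
= 0.99 * 0.957 * 0.958 * 0.993
= 0.9013


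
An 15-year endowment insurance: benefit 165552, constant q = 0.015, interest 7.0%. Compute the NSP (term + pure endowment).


Term component = 20774.0655
Pure endowment = 15_p_x * v^15 * benefit = 0.797156 * 0.362446 * 165552 = 47832.2956
NSP = 68606.361


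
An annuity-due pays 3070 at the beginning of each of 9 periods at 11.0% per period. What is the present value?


PV_due = PMT * (1-(1+i)^(-n))/i * (1+i)
PV_immediate = 16998.7359
PV_due = 16998.7359 * 1.11
= 18868.5969


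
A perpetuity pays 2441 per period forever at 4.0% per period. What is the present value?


PV = PMT / i
= 2441 / 0.04
= 61025.0


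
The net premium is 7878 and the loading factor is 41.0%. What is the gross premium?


Gross = net * (1 + loading)
= 7878 * (1 + 0.41)
= 7878 * 1.41
= 11107.98


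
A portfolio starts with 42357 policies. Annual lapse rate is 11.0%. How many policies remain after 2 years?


remaining = initial * (1 - lapse)^years
= 42357 * (1 - 0.11)^2
= 42357 * 0.7921
= 33550.9797


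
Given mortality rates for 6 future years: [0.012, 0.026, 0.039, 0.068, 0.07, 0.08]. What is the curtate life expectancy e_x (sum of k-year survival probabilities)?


e_x = sum_{k=1}^{n} k_p_x
k_p_x values:
  1_p_x = 0.988
  2_p_x = 0.962312
  3_p_x = 0.924782
  4_p_x = 0.861897
  5_p_x = 0.801564
  6_p_x = 0.737439
e_x = 5.276


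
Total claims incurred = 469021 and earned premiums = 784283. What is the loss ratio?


Loss ratio = claims / premiums
= 469021 / 784283
= 0.598


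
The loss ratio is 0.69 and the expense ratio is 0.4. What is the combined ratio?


Combined ratio = loss ratio + expense ratio
= 0.69 + 0.4
= 1.09


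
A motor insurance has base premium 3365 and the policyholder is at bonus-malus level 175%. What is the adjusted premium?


adjusted = base * BM_level / 100
= 3365 * 175 / 100
= 3365 * 1.75
= 5888.75


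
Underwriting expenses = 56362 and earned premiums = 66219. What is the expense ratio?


Expense ratio = expenses / premiums
= 56362 / 66219
= 0.8511


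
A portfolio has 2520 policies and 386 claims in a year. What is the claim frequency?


frequency = claims / policies
= 386 / 2520
= 0.1532


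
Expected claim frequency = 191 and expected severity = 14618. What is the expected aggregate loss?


E[S] = E[N] * E[X]
= 191 * 14618
= 2.7920e+06


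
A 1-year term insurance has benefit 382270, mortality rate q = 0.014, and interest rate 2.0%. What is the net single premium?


NSP = benefit * q * v
v = 1/(1+i) = 0.980392
NSP = 382270 * 0.014 * 0.980392
= 5246.8431


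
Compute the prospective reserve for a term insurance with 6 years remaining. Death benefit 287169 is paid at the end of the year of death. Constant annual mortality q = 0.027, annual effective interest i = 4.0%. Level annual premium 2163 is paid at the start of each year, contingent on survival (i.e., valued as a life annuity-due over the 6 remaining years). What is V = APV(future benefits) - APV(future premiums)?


v = 1/(1+i) = 0.961538
APV(future benefits) per unit = sum_{k=0}^{5} k_p_x * q * v^(k+1) = 0.132735
APV(future benefits) = 287169 * 0.132735 = 38117.3514
Life annuity-due factor ä_{x:6} = sum_{k=0}^{5} k_p_x * v^k = 5.112752
APV(future premiums) = 2163 * 5.112752 = 11058.8828
V = 38117.3514 - 11058.8828
= 27058.4686


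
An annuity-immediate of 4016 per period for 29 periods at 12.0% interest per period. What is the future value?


FV = PMT * ((1+i)^n - 1) / i
= 4016 * ((1.12)^29 - 1) / 0.12
= 4016 * (26.74993 - 1) / 0.12
= 861764.3396


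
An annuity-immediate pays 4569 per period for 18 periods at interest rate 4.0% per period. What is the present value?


PV = PMT * (1 - (1+i)^(-n)) / i
= 4569 * (1 - (1+0.04)^(-18)) / 0.04
= 4569 * (1 - 0.493628) / 0.04
= 4569 * 12.659297
= 57840.3279


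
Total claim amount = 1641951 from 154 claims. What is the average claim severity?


severity = total / number
= 1641951 / 154
= 10662.0195


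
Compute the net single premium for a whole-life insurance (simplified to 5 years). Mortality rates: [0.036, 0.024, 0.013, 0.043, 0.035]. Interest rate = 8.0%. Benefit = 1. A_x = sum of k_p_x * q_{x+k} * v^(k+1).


v = 0.925926
Year 0: k_p_x=1.0, q=0.036, term=0.033333
Year 1: k_p_x=0.964, q=0.024, term=0.019835
Year 2: k_p_x=0.940864, q=0.013, term=0.00971
Year 3: k_p_x=0.928633, q=0.043, term=0.029351
Year 4: k_p_x=0.888702, q=0.035, term=0.021169
A_x = 0.1134


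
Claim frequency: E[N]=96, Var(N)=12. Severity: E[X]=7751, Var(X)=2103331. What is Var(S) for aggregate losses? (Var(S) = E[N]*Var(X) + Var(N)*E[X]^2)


Var(S) = E[N]*Var(X) + Var(N)*E[X]^2
= 96*2103331 + 12*7751^2
= 201919776 + 720936012
= 9.2286e+08
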